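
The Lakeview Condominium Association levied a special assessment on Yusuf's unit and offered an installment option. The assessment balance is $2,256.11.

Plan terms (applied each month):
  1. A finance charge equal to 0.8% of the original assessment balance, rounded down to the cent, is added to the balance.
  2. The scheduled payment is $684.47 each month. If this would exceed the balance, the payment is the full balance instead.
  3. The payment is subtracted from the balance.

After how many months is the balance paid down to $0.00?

4

# | Opening | Interest | Payment | End bal
1 | $2,256.11 | $18.04 | $684.47 | $1,589.68
2 | $1,589.68 | $18.04 | $684.47 | $923.25
3 | $923.25 | $18.04 | $684.47 | $256.82
4 | $256.82 | $18.04 | $274.86 | $0.00
Balance reaches $0.00 in month 4.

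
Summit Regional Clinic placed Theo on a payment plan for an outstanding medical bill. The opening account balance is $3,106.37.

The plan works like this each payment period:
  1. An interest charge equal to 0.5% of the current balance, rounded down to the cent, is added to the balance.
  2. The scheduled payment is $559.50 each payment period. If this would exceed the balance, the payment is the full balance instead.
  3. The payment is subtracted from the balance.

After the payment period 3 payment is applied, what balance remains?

$1,466.28

Payment period 1: opening $3,106.37; interest $15.53 → $3,121.90; payment $559.50; balance $2,562.40
Payment period 2: opening $2,562.40; interest $12.81 → $2,575.21; payment $559.50; balance $2,015.71
Payment period 3: opening $2,015.71; interest $10.07 → $2,025.78; payment $559.50; balance $1,466.28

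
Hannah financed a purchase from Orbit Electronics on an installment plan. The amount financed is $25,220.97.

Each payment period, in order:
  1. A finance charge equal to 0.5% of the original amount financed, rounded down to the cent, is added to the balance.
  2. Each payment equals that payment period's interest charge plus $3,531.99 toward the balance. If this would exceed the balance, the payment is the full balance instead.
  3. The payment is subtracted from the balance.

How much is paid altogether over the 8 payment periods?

$26,229.77

Payment period 1: opening $25,220.97; interest $126.10 → $25,347.07; payment $3,658.09; balance $21,688.98
Payment period 2: opening $21,688.98; interest $126.10 → $21,815.08; payment $3,658.09; balance $18,156.99
Payment period 3: opening $18,156.99; interest $126.10 → $18,283.09; payment $3,658.09; balance $14,625.00
Payment period 4: opening $14,625.00; interest $126.10 → $14,751.10; payment $3,658.09; balance $11,093.01
Payment period 5: opening $11,093.01; interest $126.10 → $11,219.11; payment $3,658.09; balance $7,561.02
Payment period 6: opening $7,561.02; interest $126.10 → $7,687.12; payment $3,658.09; balance $4,029.03
Payment period 7: opening $4,029.03; interest $126.10 → $4,155.13; payment $3,658.09; balance $497.04
Payment period 8: opening $497.04; interest $126.10 → $623.14; payment $623.14; balance $0.00
Total paid: $26,229.77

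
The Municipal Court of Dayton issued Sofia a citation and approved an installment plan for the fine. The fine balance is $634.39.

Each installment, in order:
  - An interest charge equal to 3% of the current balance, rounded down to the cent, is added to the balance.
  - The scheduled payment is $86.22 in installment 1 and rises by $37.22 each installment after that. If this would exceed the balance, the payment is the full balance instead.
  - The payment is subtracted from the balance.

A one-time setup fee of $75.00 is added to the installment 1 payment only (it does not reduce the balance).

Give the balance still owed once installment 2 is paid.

$460.77

# | Opening | Interest | Payment | Fee | End bal
1 | $634.39 | $19.03 | $86.22 | $75.00 | $567.20
2 | $567.20 | $17.01 | $123.44 | — | $460.77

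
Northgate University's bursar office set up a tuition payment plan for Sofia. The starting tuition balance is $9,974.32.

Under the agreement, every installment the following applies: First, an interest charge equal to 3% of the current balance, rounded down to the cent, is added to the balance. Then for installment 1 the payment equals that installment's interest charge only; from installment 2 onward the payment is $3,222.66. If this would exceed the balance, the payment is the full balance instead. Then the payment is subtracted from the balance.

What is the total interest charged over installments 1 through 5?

# | Opening | Interest | Payment | End bal
1 | $9,974.32 | $299.22 | $299.22 | $9,974.32
2 | $9,974.32 | $299.22 | $3,222.66 | $7,050.88
3 | $7,050.88 | $211.52 | $3,222.66 | $4,039.74
4 | $4,039.74 | $121.19 | $3,222.66 | $938.27
5 | $938.27 | $28.14 | $966.41 | $0.00
Total interest: $299.22 + $299.22 + $211.52 + $121.19 + $28.14 = $959.29

$959.29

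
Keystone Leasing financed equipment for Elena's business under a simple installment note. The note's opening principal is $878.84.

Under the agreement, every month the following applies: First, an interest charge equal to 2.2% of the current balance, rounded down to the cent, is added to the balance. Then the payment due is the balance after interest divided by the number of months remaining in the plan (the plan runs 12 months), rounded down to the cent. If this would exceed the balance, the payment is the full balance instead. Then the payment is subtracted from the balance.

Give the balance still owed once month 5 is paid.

$571.59

# | Opening | Interest | Payment | End bal
1 | $878.84 | $19.33 | $74.84 | $823.33
2 | $823.33 | $18.11 | $76.49 | $764.95
3 | $764.95 | $16.82 | $78.17 | $703.60
4 | $703.60 | $15.47 | $79.89 | $639.18
5 | $639.18 | $14.06 | $81.65 | $571.59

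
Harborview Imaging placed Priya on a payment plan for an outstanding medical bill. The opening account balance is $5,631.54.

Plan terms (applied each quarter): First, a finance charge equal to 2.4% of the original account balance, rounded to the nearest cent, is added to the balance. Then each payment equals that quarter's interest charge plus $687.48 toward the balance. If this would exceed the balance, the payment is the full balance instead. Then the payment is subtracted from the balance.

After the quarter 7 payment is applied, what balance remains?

Quarter 1: opening $5,631.54; interest $135.16 → $5,766.70; payment $822.64; balance $4,944.06
Quarter 2: opening $4,944.06; interest $135.16 → $5,079.22; payment $822.64; balance $4,256.58
Quarter 3: opening $4,256.58; interest $135.16 → $4,391.74; payment $822.64; balance $3,569.10
Quarter 4: opening $3,569.10; interest $135.16 → $3,704.26; payment $822.64; balance $2,881.62
Quarter 5: opening $2,881.62; interest $135.16 → $3,016.78; payment $822.64; balance $2,194.14
Quarter 6: opening $2,194.14; interest $135.16 → $2,329.30; payment $822.64; balance $1,506.66
Quarter 7: opening $1,506.66; interest $135.16 → $1,641.82; payment $822.64; balance $819.18

$819.18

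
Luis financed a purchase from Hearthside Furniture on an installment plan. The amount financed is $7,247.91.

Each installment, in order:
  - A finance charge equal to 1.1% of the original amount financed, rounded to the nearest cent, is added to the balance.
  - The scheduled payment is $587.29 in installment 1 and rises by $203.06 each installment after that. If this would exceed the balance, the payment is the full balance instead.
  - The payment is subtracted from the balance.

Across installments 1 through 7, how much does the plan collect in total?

$7,806.02

Installment 1: $7,247.91 +$79.73 interest = $7,327.64; pay $587.29 → $6,740.35
Installment 2: $6,740.35 +$79.73 interest = $6,820.08; pay $790.35 → $6,029.73
Installment 3: $6,029.73 +$79.73 interest = $6,109.46; pay $993.41 → $5,116.05
Installment 4: $5,116.05 +$79.73 interest = $5,195.78; pay $1,196.47 → $3,999.31
Installment 5: $3,999.31 +$79.73 interest = $4,079.04; pay $1,399.53 → $2,679.51
Installment 6: $2,679.51 +$79.73 interest = $2,759.24; pay $1,602.59 → $1,156.65
Installment 7: $1,156.65 +$79.73 interest = $1,236.38; pay $1,236.38 → $0.00
Total paid: $7,806.02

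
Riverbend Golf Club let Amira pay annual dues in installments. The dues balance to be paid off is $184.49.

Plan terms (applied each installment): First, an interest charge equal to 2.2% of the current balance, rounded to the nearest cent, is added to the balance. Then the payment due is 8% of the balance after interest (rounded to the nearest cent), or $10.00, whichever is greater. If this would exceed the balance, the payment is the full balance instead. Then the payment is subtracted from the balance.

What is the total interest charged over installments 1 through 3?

$11.47

Installment 1: $184.49 +$4.06 interest = $188.55; pay $15.08 → $173.47
Installment 2: $173.47 +$3.82 interest = $177.29; pay $14.18 → $163.11
Installment 3: $163.11 +$3.59 interest = $166.70; pay $13.34 → $153.36
Total interest: $4.06 + $3.82 + $3.59 = $11.47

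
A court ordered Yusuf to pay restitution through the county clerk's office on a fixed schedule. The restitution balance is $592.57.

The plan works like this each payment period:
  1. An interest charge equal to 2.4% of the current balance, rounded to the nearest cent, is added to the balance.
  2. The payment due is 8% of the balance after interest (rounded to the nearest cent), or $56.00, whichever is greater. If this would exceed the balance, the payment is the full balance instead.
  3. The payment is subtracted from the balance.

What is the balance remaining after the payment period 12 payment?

$19.45

Payment period 1: opening $592.57; interest $14.22 → $606.79; payment $56.00; balance $550.79
Payment period 2: opening $550.79; interest $13.22 → $564.01; payment $56.00; balance $508.01
Payment period 3: opening $508.01; interest $12.19 → $520.20; payment $56.00; balance $464.20
Payment period 4: opening $464.20; interest $11.14 → $475.34; payment $56.00; balance $419.34
Payment period 5: opening $419.34; interest $10.06 → $429.40; payment $56.00; balance $373.40
Payment period 6: opening $373.40; interest $8.96 → $382.36; payment $56.00; balance $326.36
Payment period 7: opening $326.36; interest $7.83 → $334.19; payment $56.00; balance $278.19
Payment period 8: opening $278.19; interest $6.68 → $284.87; payment $56.00; balance $228.87
Payment period 9: opening $228.87; interest $5.49 → $234.36; payment $56.00; balance $178.36
Payment period 10: opening $178.36; interest $4.28 → $182.64; payment $56.00; balance $126.64
Payment period 11: opening $126.64; interest $3.04 → $129.68; payment $56.00; balance $73.68
Payment period 12: opening $73.68; interest $1.77 → $75.45; payment $56.00; balance $19.45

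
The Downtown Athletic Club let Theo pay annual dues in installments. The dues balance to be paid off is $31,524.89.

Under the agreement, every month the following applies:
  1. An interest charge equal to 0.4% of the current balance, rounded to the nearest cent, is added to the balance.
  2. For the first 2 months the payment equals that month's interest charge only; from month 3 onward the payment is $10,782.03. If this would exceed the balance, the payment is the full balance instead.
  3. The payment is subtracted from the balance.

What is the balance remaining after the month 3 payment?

$20,868.96

Month 1: $31,524.89 +$126.10 interest = $31,650.99; pay $126.10 → $31,524.89
Month 2: $31,524.89 +$126.10 interest = $31,650.99; pay $126.10 → $31,524.89
Month 3: $31,524.89 +$126.10 interest = $31,650.99; pay $10,782.03 → $20,868.96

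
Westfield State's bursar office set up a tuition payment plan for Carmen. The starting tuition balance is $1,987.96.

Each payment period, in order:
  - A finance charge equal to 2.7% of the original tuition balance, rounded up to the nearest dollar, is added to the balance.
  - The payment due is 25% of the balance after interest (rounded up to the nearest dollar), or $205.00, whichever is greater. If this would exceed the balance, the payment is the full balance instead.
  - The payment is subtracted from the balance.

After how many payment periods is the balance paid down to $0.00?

9

Payment period 1: $1,987.96 +$54.00 interest = $2,041.96; pay $511.00 → $1,530.96
Payment period 2: $1,530.96 +$54.00 interest = $1,584.96; pay $397.00 → $1,187.96
Payment period 3: $1,187.96 +$54.00 interest = $1,241.96; pay $311.00 → $930.96
Payment period 4: $930.96 +$54.00 interest = $984.96; pay $247.00 → $737.96
Payment period 5: $737.96 +$54.00 interest = $791.96; pay $205.00 → $586.96
Payment period 6: $586.96 +$54.00 interest = $640.96; pay $205.00 → $435.96
Payment period 7: $435.96 +$54.00 interest = $489.96; pay $205.00 → $284.96
Payment period 8: $284.96 +$54.00 interest = $338.96; pay $205.00 → $133.96
Payment period 9: $133.96 +$54.00 interest = $187.96; pay $187.96 → $0.00
Balance reaches $0.00 in payment period 9.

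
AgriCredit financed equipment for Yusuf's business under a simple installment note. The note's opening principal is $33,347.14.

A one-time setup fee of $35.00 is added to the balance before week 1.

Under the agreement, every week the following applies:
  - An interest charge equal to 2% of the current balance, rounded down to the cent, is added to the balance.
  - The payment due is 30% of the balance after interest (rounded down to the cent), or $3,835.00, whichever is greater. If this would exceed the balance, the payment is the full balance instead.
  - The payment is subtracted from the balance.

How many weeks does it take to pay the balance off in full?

7

Week 1: opening $33,382.14; interest $667.64 → $34,049.78; payment $10,214.93; balance $23,834.85
Week 2: opening $23,834.85; interest $476.69 → $24,311.54; payment $7,293.46; balance $17,018.08
Week 3: opening $17,018.08; interest $340.36 → $17,358.44; payment $5,207.53; balance $12,150.91
Week 4: opening $12,150.91; interest $243.01 → $12,393.92; payment $3,835.00; balance $8,558.92
Week 5: opening $8,558.92; interest $171.17 → $8,730.09; payment $3,835.00; balance $4,895.09
Week 6: opening $4,895.09; interest $97.90 → $4,992.99; payment $3,835.00; balance $1,157.99
Week 7: opening $1,157.99; interest $23.15 → $1,181.14; payment $1,181.14; balance $0.00
Balance reaches $0.00 in week 7.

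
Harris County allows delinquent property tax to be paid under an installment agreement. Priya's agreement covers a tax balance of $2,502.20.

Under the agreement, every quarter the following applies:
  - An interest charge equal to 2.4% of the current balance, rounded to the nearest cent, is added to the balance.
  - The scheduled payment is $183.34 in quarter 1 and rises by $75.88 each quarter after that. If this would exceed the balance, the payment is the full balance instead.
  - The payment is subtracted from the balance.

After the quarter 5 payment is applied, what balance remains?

$1,078.21

# | Opening | Interest | Payment | End bal
1 | $2,502.20 | $60.05 | $183.34 | $2,378.91
2 | $2,378.91 | $57.09 | $259.22 | $2,176.78
3 | $2,176.78 | $52.24 | $335.10 | $1,893.92
4 | $1,893.92 | $45.45 | $410.98 | $1,528.39
5 | $1,528.39 | $36.68 | $486.86 | $1,078.21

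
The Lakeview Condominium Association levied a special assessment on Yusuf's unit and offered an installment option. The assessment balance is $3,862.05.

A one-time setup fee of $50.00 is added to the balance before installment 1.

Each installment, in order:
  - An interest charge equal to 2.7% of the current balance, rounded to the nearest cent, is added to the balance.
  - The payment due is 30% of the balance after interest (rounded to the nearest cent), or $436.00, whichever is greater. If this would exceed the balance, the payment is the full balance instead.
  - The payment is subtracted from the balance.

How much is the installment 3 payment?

$622.92

# | Opening | Interest | Payment | End bal
1 | $3,912.05 | $105.63 | $1,205.30 | $2,812.38
2 | $2,812.38 | $75.93 | $866.49 | $2,021.82
3 | $2,021.82 | $54.59 | $622.92 | $1,453.49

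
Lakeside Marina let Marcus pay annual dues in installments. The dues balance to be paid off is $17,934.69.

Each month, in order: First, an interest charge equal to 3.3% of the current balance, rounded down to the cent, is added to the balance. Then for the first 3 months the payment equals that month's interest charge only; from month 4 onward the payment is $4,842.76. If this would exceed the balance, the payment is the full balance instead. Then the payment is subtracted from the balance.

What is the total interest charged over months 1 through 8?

$3,284.86

Month 1: opening $17,934.69; interest $591.84 → $18,526.53; payment $591.84; balance $17,934.69
Month 2: opening $17,934.69; interest $591.84 → $18,526.53; payment $591.84; balance $17,934.69
Month 3: opening $17,934.69; interest $591.84 → $18,526.53; payment $591.84; balance $17,934.69
Month 4: opening $17,934.69; interest $591.84 → $18,526.53; payment $4,842.76; balance $13,683.77
Month 5: opening $13,683.77; interest $451.56 → $14,135.33; payment $4,842.76; balance $9,292.57
Month 6: opening $9,292.57; interest $306.65 → $9,599.22; payment $4,842.76; balance $4,756.46
Month 7: opening $4,756.46; interest $156.96 → $4,913.42; payment $4,842.76; balance $70.66
Month 8: opening $70.66; interest $2.33 → $72.99; payment $72.99; balance $0.00
Total interest: $591.84 + $591.84 + $591.84 + $591.84 + $451.56 + $306.65 + $156.96 + $2.33 = $3,284.86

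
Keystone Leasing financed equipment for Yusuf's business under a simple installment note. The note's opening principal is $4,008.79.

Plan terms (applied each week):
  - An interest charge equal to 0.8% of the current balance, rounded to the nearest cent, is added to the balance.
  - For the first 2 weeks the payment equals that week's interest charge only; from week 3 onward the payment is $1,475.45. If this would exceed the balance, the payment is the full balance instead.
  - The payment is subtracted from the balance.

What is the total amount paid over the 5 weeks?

$4,134.40

# | Opening | Interest | Payment | End bal
1 | $4,008.79 | $32.07 | $32.07 | $4,008.79
2 | $4,008.79 | $32.07 | $32.07 | $4,008.79
3 | $4,008.79 | $32.07 | $1,475.45 | $2,565.41
4 | $2,565.41 | $20.52 | $1,475.45 | $1,110.48
5 | $1,110.48 | $8.88 | $1,119.36 | $0.00
Total paid: $4,134.40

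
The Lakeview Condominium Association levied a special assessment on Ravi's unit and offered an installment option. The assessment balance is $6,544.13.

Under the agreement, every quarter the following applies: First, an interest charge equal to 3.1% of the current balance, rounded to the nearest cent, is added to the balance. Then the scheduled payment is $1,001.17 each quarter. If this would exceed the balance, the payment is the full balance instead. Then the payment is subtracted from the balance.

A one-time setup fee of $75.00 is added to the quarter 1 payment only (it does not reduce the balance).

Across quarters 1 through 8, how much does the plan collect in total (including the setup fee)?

$7,504.49

Quarter 1: opening $6,544.13; interest $202.87 → $6,747.00; payment $1,001.17 (+ $75.00 fee); balance $5,745.83
Quarter 2: opening $5,745.83; interest $178.12 → $5,923.95; payment $1,001.17; balance $4,922.78
Quarter 3: opening $4,922.78; interest $152.61 → $5,075.39; payment $1,001.17; balance $4,074.22
Quarter 4: opening $4,074.22; interest $126.30 → $4,200.52; payment $1,001.17; balance $3,199.35
Quarter 5: opening $3,199.35; interest $99.18 → $3,298.53; payment $1,001.17; balance $2,297.36
Quarter 6: opening $2,297.36; interest $71.22 → $2,368.58; payment $1,001.17; balance $1,367.41
Quarter 7: opening $1,367.41; interest $42.39 → $1,409.80; payment $1,001.17; balance $408.63
Quarter 8: opening $408.63; interest $12.67 → $421.30; payment $421.30; balance $0.00
Total paid: $7,504.49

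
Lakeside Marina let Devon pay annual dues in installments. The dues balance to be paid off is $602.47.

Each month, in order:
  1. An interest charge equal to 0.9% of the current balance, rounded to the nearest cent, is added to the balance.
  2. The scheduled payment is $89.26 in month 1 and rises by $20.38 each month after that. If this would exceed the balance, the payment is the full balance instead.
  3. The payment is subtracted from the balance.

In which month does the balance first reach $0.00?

5

Month 1: opening $602.47; interest $5.42 → $607.89; payment $89.26; balance $518.63
Month 2: opening $518.63; interest $4.67 → $523.30; payment $109.64; balance $413.66
Month 3: opening $413.66; interest $3.72 → $417.38; payment $130.02; balance $287.36
Month 4: opening $287.36; interest $2.59 → $289.95; payment $150.40; balance $139.55
Month 5: opening $139.55; interest $1.26 → $140.81; payment $140.81; balance $0.00
Balance reaches $0.00 in month 5.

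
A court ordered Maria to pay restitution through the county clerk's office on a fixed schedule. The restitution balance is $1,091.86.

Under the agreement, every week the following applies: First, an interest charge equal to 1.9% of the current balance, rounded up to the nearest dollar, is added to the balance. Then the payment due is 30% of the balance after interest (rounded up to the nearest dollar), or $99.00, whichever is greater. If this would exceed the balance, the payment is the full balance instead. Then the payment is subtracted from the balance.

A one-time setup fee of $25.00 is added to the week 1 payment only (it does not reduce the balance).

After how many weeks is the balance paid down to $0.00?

7

# | Opening | Interest | Payment | Fee | End bal
1 | $1,091.86 | $21.00 | $334.00 | $25.00 | $778.86
2 | $778.86 | $15.00 | $239.00 | — | $554.86
3 | $554.86 | $11.00 | $170.00 | — | $395.86
4 | $395.86 | $8.00 | $122.00 | — | $281.86
5 | $281.86 | $6.00 | $99.00 | — | $188.86
6 | $188.86 | $4.00 | $99.00 | — | $93.86
7 | $93.86 | $2.00 | $95.86 | — | $0.00
Balance reaches $0.00 in week 7.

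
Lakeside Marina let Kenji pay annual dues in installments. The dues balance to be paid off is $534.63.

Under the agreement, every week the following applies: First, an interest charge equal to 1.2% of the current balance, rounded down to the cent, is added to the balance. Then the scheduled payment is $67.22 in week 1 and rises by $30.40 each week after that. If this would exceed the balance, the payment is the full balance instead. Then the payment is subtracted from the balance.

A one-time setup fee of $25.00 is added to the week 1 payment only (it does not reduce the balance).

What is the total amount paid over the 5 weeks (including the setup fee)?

$580.63

Week 1: $534.63 +$6.41 interest = $541.04; pay $67.22 (+ $25.00 fee) → $473.82
Week 2: $473.82 +$5.68 interest = $479.50; pay $97.62 → $381.88
Week 3: $381.88 +$4.58 interest = $386.46; pay $128.02 → $258.44
Week 4: $258.44 +$3.10 interest = $261.54; pay $158.42 → $103.12
Week 5: $103.12 +$1.23 interest = $104.35; pay $104.35 → $0.00
Total paid: $580.63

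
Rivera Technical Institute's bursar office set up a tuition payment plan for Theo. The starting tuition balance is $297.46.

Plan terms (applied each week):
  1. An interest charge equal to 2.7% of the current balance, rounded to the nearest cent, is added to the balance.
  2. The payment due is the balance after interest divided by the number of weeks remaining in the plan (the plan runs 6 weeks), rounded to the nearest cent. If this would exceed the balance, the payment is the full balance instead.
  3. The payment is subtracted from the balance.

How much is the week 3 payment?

$53.70

Week 1: $297.46 +$8.03 interest = $305.49; pay $50.92 → $254.57
Week 2: $254.57 +$6.87 interest = $261.44; pay $52.29 → $209.15
Week 3: $209.15 +$5.65 interest = $214.80; pay $53.70 → $161.10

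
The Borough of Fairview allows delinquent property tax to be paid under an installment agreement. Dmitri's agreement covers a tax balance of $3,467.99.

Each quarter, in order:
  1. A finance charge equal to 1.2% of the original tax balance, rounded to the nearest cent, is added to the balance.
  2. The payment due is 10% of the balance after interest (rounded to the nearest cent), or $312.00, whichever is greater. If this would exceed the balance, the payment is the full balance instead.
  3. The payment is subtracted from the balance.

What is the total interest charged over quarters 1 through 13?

Quarter 1: $3,467.99 +$41.62 interest = $3,509.61; pay $350.96 → $3,158.65
Quarter 2: $3,158.65 +$41.62 interest = $3,200.27; pay $320.03 → $2,880.24
Quarter 3: $2,880.24 +$41.62 interest = $2,921.86; pay $312.00 → $2,609.86
Quarter 4: $2,609.86 +$41.62 interest = $2,651.48; pay $312.00 → $2,339.48
Quarter 5: $2,339.48 +$41.62 interest = $2,381.10; pay $312.00 → $2,069.10
Quarter 6: $2,069.10 +$41.62 interest = $2,110.72; pay $312.00 → $1,798.72
Quarter 7: $1,798.72 +$41.62 interest = $1,840.34; pay $312.00 → $1,528.34
Quarter 8: $1,528.34 +$41.62 interest = $1,569.96; pay $312.00 → $1,257.96
Quarter 9: $1,257.96 +$41.62 interest = $1,299.58; pay $312.00 → $987.58
Quarter 10: $987.58 +$41.62 interest = $1,029.20; pay $312.00 → $717.20
Quarter 11: $717.20 +$41.62 interest = $758.82; pay $312.00 → $446.82
Quarter 12: $446.82 +$41.62 interest = $488.44; pay $312.00 → $176.44
Quarter 13: $176.44 +$41.62 interest = $218.06; pay $218.06 → $0.00
Total interest: $41.62 + $41.62 + $41.62 + $41.62 + $41.62 + $41.62 + $41.62 + $41.62 + $41.62 + $41.62 + $41.62 + $41.62 + $41.62 = $541.06

$541.06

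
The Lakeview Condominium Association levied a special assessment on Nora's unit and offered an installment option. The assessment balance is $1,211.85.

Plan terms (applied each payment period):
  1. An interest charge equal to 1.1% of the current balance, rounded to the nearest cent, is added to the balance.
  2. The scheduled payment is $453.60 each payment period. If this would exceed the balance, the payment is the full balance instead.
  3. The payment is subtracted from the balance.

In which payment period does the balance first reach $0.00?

3

Payment period 1: $1,211.85 +$13.33 interest = $1,225.18; pay $453.60 → $771.58
Payment period 2: $771.58 +$8.49 interest = $780.07; pay $453.60 → $326.47
Payment period 3: $326.47 +$3.59 interest = $330.06; pay $330.06 → $0.00
Balance reaches $0.00 in payment period 3.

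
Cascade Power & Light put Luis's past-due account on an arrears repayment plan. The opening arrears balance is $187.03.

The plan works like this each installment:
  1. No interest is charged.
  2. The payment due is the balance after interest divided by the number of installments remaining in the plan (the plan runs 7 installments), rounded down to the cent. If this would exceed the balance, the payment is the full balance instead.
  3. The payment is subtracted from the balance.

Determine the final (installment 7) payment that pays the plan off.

$26.72

Installment 1: opening $187.03; payment $26.71; balance $160.32
Installment 2: opening $160.32; payment $26.72; balance $133.60
Installment 3: opening $133.60; payment $26.72; balance $106.88
Installment 4: opening $106.88; payment $26.72; balance $80.16
Installment 5: opening $80.16; payment $26.72; balance $53.44
Installment 6: opening $53.44; payment $26.72; balance $26.72
Installment 7: opening $26.72; payment $26.72; balance $0.00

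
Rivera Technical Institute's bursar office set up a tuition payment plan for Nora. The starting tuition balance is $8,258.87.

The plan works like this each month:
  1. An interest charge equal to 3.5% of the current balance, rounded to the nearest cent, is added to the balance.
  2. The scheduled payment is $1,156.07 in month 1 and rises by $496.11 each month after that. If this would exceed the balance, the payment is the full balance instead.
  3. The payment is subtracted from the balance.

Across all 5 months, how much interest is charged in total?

$954.34

Month 1: $8,258.87 +$289.06 interest = $8,547.93; pay $1,156.07 → $7,391.86
Month 2: $7,391.86 +$258.72 interest = $7,650.58; pay $1,652.18 → $5,998.40
Month 3: $5,998.40 +$209.94 interest = $6,208.34; pay $2,148.29 → $4,060.05
Month 4: $4,060.05 +$142.10 interest = $4,202.15; pay $2,644.40 → $1,557.75
Month 5: $1,557.75 +$54.52 interest = $1,612.27; pay $1,612.27 → $0.00
Total interest: $289.06 + $258.72 + $209.94 + $142.10 + $54.52 = $954.34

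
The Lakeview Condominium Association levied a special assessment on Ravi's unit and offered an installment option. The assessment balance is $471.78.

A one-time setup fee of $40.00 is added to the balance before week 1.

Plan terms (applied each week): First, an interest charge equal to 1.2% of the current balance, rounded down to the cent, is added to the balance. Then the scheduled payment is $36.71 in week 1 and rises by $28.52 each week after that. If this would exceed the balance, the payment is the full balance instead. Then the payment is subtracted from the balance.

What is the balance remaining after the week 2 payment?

$421.75

Week 1: opening $511.78; interest $6.14 → $517.92; payment $36.71; balance $481.21
Week 2: opening $481.21; interest $5.77 → $486.98; payment $65.23; balance $421.75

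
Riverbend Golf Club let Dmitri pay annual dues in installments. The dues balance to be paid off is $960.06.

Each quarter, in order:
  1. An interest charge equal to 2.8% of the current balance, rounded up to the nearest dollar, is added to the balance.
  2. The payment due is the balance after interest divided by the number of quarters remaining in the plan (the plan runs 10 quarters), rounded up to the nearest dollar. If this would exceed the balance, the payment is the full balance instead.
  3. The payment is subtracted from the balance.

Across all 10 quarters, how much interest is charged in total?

Quarter 1: $960.06 +$27.00 interest = $987.06; pay $99.00 → $888.06
Quarter 2: $888.06 +$25.00 interest = $913.06; pay $102.00 → $811.06
Quarter 3: $811.06 +$23.00 interest = $834.06; pay $105.00 → $729.06
Quarter 4: $729.06 +$21.00 interest = $750.06; pay $108.00 → $642.06
Quarter 5: $642.06 +$18.00 interest = $660.06; pay $111.00 → $549.06
Quarter 6: $549.06 +$16.00 interest = $565.06; pay $114.00 → $451.06
Quarter 7: $451.06 +$13.00 interest = $464.06; pay $117.00 → $347.06
Quarter 8: $347.06 +$10.00 interest = $357.06; pay $120.00 → $237.06
Quarter 9: $237.06 +$7.00 interest = $244.06; pay $123.00 → $121.06
Quarter 10: $121.06 +$4.00 interest = $125.06; pay $125.06 → $0.00
Total interest: $27.00 + $25.00 + $23.00 + $21.00 + $18.00 + $16.00 + $13.00 + $10.00 + $7.00 + $4.00 = $164.00

$164.00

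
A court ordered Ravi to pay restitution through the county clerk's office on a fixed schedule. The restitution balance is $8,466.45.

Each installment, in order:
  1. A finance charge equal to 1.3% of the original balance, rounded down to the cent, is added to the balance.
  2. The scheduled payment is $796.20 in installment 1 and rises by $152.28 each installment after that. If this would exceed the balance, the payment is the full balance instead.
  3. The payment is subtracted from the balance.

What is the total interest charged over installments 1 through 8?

$880.48

Installment 1: opening $8,466.45; interest $110.06 → $8,576.51; payment $796.20; balance $7,780.31
Installment 2: opening $7,780.31; interest $110.06 → $7,890.37; payment $948.48; balance $6,941.89
Installment 3: opening $6,941.89; interest $110.06 → $7,051.95; payment $1,100.76; balance $5,951.19
Installment 4: opening $5,951.19; interest $110.06 → $6,061.25; payment $1,253.04; balance $4,808.21
Installment 5: opening $4,808.21; interest $110.06 → $4,918.27; payment $1,405.32; balance $3,512.95
Installment 6: opening $3,512.95; interest $110.06 → $3,623.01; payment $1,557.60; balance $2,065.41
Installment 7: opening $2,065.41; interest $110.06 → $2,175.47; payment $1,709.88; balance $465.59
Installment 8: opening $465.59; interest $110.06 → $575.65; payment $575.65; balance $0.00
Total interest: $110.06 + $110.06 + $110.06 + $110.06 + $110.06 + $110.06 + $110.06 + $110.06 = $880.48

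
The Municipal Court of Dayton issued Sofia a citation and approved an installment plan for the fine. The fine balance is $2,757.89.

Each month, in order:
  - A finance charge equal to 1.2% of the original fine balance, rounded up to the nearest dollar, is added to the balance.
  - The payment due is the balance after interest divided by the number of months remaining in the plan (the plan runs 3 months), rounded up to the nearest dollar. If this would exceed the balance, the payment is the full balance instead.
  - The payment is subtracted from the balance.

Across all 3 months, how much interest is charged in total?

$102.00

Month 1: opening $2,757.89; interest $34.00 → $2,791.89; payment $931.00; balance $1,860.89
Month 2: opening $1,860.89; interest $34.00 → $1,894.89; payment $948.00; balance $946.89
Month 3: opening $946.89; interest $34.00 → $980.89; payment $980.89; balance $0.00
Total interest: $34.00 + $34.00 + $34.00 = $102.00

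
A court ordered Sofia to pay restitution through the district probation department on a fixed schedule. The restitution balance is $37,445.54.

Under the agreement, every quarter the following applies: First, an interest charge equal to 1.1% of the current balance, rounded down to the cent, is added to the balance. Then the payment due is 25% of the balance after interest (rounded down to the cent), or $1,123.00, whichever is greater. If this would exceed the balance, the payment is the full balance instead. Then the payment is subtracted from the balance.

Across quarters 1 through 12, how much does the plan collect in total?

Quarter 1: $37,445.54 +$411.90 interest = $37,857.44; pay $9,464.36 → $28,393.08
Quarter 2: $28,393.08 +$312.32 interest = $28,705.40; pay $7,176.35 → $21,529.05
Quarter 3: $21,529.05 +$236.81 interest = $21,765.86; pay $5,441.46 → $16,324.40
Quarter 4: $16,324.40 +$179.56 interest = $16,503.96; pay $4,125.99 → $12,377.97
Quarter 5: $12,377.97 +$136.15 interest = $12,514.12; pay $3,128.53 → $9,385.59
Quarter 6: $9,385.59 +$103.24 interest = $9,488.83; pay $2,372.20 → $7,116.63
Quarter 7: $7,116.63 +$78.28 interest = $7,194.91; pay $1,798.72 → $5,396.19
Quarter 8: $5,396.19 +$59.35 interest = $5,455.54; pay $1,363.88 → $4,091.66
Quarter 9: $4,091.66 +$45.00 interest = $4,136.66; pay $1,123.00 → $3,013.66
Quarter 10: $3,013.66 +$33.15 interest = $3,046.81; pay $1,123.00 → $1,923.81
Quarter 11: $1,923.81 +$21.16 interest = $1,944.97; pay $1,123.00 → $821.97
Quarter 12: $821.97 +$9.04 interest = $831.01; pay $831.01 → $0.00
Total paid: $39,071.50

$39,071.50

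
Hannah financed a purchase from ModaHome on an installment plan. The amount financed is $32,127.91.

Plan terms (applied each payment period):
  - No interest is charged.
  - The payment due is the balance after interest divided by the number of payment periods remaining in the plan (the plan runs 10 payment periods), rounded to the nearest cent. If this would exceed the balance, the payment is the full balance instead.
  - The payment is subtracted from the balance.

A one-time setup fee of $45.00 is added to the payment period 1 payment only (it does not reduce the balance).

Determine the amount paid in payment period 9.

Payment period 1: opening $32,127.91; payment $3,212.79 (+ $45.00 fee); balance $28,915.12
Payment period 2: opening $28,915.12; payment $3,212.79; balance $25,702.33
Payment period 3: opening $25,702.33; payment $3,212.79; balance $22,489.54
Payment period 4: opening $22,489.54; payment $3,212.79; balance $19,276.75
Payment period 5: opening $19,276.75; payment $3,212.79; balance $16,063.96
Payment period 6: opening $16,063.96; payment $3,212.79; balance $12,851.17
Payment period 7: opening $12,851.17; payment $3,212.79; balance $9,638.38
Payment period 8: opening $9,638.38; payment $3,212.79; balance $6,425.59
Payment period 9: opening $6,425.59; payment $3,212.80; balance $3,212.79

$3,212.80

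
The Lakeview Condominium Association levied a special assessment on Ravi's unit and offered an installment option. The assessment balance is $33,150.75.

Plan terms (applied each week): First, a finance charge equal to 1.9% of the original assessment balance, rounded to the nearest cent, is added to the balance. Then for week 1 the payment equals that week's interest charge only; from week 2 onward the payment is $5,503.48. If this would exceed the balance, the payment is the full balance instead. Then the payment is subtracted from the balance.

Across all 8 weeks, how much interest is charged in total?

# | Opening | Interest | Payment | End bal
1 | $33,150.75 | $629.86 | $629.86 | $33,150.75
2 | $33,150.75 | $629.86 | $5,503.48 | $28,277.13
3 | $28,277.13 | $629.86 | $5,503.48 | $23,403.51
4 | $23,403.51 | $629.86 | $5,503.48 | $18,529.89
5 | $18,529.89 | $629.86 | $5,503.48 | $13,656.27
6 | $13,656.27 | $629.86 | $5,503.48 | $8,782.65
7 | $8,782.65 | $629.86 | $5,503.48 | $3,909.03
8 | $3,909.03 | $629.86 | $4,538.89 | $0.00
Total interest: $629.86 + $629.86 + $629.86 + $629.86 + $629.86 + $629.86 + $629.86 + $629.86 = $5,038.88

$5,038.88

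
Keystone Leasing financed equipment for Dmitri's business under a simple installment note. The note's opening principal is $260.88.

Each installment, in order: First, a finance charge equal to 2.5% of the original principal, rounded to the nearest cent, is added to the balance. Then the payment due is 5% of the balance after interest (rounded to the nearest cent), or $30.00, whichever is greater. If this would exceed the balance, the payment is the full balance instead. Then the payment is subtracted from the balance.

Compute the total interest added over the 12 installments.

$78.24

Installment 1: opening $260.88; interest $6.52 → $267.40; payment $30.00; balance $237.40
Installment 2: opening $237.40; interest $6.52 → $243.92; payment $30.00; balance $213.92
Installment 3: opening $213.92; interest $6.52 → $220.44; payment $30.00; balance $190.44
Installment 4: opening $190.44; interest $6.52 → $196.96; payment $30.00; balance $166.96
Installment 5: opening $166.96; interest $6.52 → $173.48; payment $30.00; balance $143.48
Installment 6: opening $143.48; interest $6.52 → $150.00; payment $30.00; balance $120.00
Installment 7: opening $120.00; interest $6.52 → $126.52; payment $30.00; balance $96.52
Installment 8: opening $96.52; interest $6.52 → $103.04; payment $30.00; balance $73.04
Installment 9: opening $73.04; interest $6.52 → $79.56; payment $30.00; balance $49.56
Installment 10: opening $49.56; interest $6.52 → $56.08; payment $30.00; balance $26.08
Installment 11: opening $26.08; interest $6.52 → $32.60; payment $30.00; balance $2.60
Installment 12: opening $2.60; interest $6.52 → $9.12; payment $9.12; balance $0.00
Total interest: $6.52 + $6.52 + $6.52 + $6.52 + $6.52 + $6.52 + $6.52 + $6.52 + $6.52 + $6.52 + $6.52 + $6.52 = $78.24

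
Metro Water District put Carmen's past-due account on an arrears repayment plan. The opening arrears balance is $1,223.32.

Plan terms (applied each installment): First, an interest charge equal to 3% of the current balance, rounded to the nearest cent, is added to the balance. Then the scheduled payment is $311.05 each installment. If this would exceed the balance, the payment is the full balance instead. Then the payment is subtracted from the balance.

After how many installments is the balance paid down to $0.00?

5

# | Opening | Interest | Payment | End bal
1 | $1,223.32 | $36.70 | $311.05 | $948.97
2 | $948.97 | $28.47 | $311.05 | $666.39
3 | $666.39 | $19.99 | $311.05 | $375.33
4 | $375.33 | $11.26 | $311.05 | $75.54
5 | $75.54 | $2.27 | $77.81 | $0.00
Balance reaches $0.00 in installment 5.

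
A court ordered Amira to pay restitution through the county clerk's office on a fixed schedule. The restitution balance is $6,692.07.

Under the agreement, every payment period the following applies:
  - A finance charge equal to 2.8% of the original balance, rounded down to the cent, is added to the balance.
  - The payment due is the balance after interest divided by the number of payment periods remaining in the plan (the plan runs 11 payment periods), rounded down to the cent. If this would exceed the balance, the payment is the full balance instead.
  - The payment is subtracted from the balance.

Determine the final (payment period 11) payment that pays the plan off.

$1,174.22

# | Opening | Interest | Payment | End bal
1 | $6,692.07 | $187.37 | $625.40 | $6,254.04
2 | $6,254.04 | $187.37 | $644.14 | $5,797.27
3 | $5,797.27 | $187.37 | $664.96 | $5,319.68
4 | $5,319.68 | $187.37 | $688.38 | $4,818.67
5 | $4,818.67 | $187.37 | $715.14 | $4,290.90
6 | $4,290.90 | $187.37 | $746.37 | $3,731.90
7 | $3,731.90 | $187.37 | $783.85 | $3,135.42
8 | $3,135.42 | $187.37 | $830.69 | $2,492.10
9 | $2,492.10 | $187.37 | $893.15 | $1,786.32
10 | $1,786.32 | $187.37 | $986.84 | $986.85
11 | $986.85 | $187.37 | $1,174.22 | $0.00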